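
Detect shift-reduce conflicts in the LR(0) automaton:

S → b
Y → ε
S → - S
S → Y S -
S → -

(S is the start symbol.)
Yes — I0: [Y → .] vs [S → . -]; I1: [S → - .] vs [S → . -]; I3: [Y → .] vs [S → . -]

A shift-reduce conflict occurs when an LR(0) state has both:
  - a complete (reduce) item [A → α .] (dot at the end), and
  - a shift item [B → β . c γ] (dot before a terminal).

Augment with S' → S and build the canonical LR(0) collection (I0 = CLOSURE({[S' → . S]}), then GOTO on every symbol after a dot until no new states appear). It has 8 states:
  I0: { [S → . - S], [S → . -], [S → . Y S -], [S → . b], [S' → . S], [Y → .] }  — shift, reduce
  I1: { [S → - . S], [S → - .], [S → . - S], [S → . -], [S → . Y S -], [S → . b], [Y → .] }  — shift, 2 reduces
  I2: { [S' → S .] }  — accept
  I3: { [S → . - S], [S → . -], [S → . Y S -], [S → . b], [S → Y . S -], [Y → .] }  — shift, reduce
  I4: { [S → b .] }  — reduce
  I5: { [S → Y S . -] }  — shift
  I6: { [S → Y S - .] }  — reduce
  I7: { [S → - S .] }  — reduce

I0 contains reduce item [Y → .] and shift items [S → . -], [S → . - S], [S → . b] — shift-reduce conflict.
I1 contains reduce items [S → - .], [Y → .] and shift items [S → . -], [S → . - S], [S → . b] — shift-reduce conflict.
I3 contains reduce item [Y → .] and shift items [S → . -], [S → . - S], [S → . b] — shift-reduce conflict.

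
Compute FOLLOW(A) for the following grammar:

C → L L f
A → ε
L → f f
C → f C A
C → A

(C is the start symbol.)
To compute FOLLOW(A), find every occurrence of A on a right-hand side N → α A β: add FIRST(β) \ {ε}, and if β is empty or nullable also add FOLLOW(N). Iterate to a fixed point.

In C → f C A: A is at the end, add FOLLOW(C)
In C → A: A is at the end, add FOLLOW(C)

The FOLLOW sets referred to above (computed the same way, to a fixed point):
  FOLLOW(C) = { $ }

Taking the union: FOLLOW(A) = { $ }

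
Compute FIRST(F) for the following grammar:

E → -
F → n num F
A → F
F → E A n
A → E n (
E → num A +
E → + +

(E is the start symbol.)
FIRST sets of the other non-terminals involved (by the same procedure, iterated to a fixed point):
  FIRST(E) = { '+', '-', 'num' }

From F → n num F:
  - n is a terminal: add 'n' and stop
From F → E A n:
  - E is a non-terminal: add FIRST(E) \ {ε} = { '+', '-', 'num' }
    E is not nullable, so stop

Collecting: FIRST(F) = { '+', '-', 'n', 'num' }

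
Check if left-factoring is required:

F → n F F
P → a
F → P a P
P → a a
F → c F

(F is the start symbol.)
Yes, P has productions with common prefix 'a'

Left-factoring is needed when two productions for the same non-terminal
share a common prefix on the right-hand side.

Productions for F:
  F → n F F
  F → P a P
  F → c F
Productions for P:
  P → a
  P → a a

Found common prefix 'a' in productions for P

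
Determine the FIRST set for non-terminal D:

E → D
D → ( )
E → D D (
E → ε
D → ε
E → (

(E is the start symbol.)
To compute FIRST(D), examine every production with D on the left-hand side, reading each right-hand side left to right until a non-nullable symbol is reached.

From D → ( ):
  - '(' is a terminal: add '(' and stop
From D → ε:
  - ε-production, so ε ∈ FIRST(D)

Collecting: FIRST(D) = { '(', ε }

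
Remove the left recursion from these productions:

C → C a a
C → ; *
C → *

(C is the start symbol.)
C → ; * C'
C → * C'
C' → a a C'
C' → ε

C is directly left-recursive. The standard transformation for
  A → A α₁ | ... | A α_m | β₁ | ... | β_n
is
  A  → β₁ A' | ... | β_n A'
  A' → α₁ A' | ... | α_m A' | ε

C → ; * becomes C → ; * C'
C → * becomes C → * C'
C → C a a becomes C' → a a C'
Add C' → ε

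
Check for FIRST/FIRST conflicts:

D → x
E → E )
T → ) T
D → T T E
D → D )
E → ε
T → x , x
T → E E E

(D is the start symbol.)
Yes. D → x / D → T T E on { 'x' }; D → x / D → D ')' on { 'x' }; D → T T E / D → D ')' on { ')', 'x' }; T → ')' T / T → E E E on { ')' }

FIRST sets of the non-terminals at (or reachable through a nullable prefix from) the front of some alternative:
  FIRST(T) = { ')', 'x', ε }
  FIRST(E) = { ')', ε }
  FIRST(D) = { ')', 'x', ε }

Productions for D:
  D → x: FIRST = { 'x' }
  D → T T E: FIRST = { ')', 'x', ε }
  D → D ): FIRST = { ')', 'x' }
Productions for E:
  E → E ): FIRST = { ')' }
  E → ε: FIRST = { ε }
Productions for T:
  T → ) T: FIRST = { ')' }
  T → x , x: FIRST = { 'x' }
  T → E E E: FIRST = { ')', ε }

Conflict for D: D → x and D → T T E
  Overlap: { 'x' }
Conflict for D: D → x and D → D )
  Overlap: { 'x' }
Conflict for D: D → T T E and D → D )
  Overlap: { ')', 'x' }
Conflict for T: T → ) T and T → E E E
  Overlap: { ')' }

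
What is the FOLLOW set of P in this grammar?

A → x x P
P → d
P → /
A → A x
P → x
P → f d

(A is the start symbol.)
In A → x x P: P is at the end, add FOLLOW(A)

The FOLLOW sets referred to above (computed the same way, to a fixed point):
  FOLLOW(A) = { $, 'x' }

Taking the union: FOLLOW(P) = { $, 'x' }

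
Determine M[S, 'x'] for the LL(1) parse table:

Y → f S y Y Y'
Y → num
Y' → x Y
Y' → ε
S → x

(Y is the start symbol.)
To find M[S, 'x'], we find productions for S where 'x' is in the predict set (PREDICT(N → α) = (FIRST(α) \ {ε}) ∪ (FOLLOW(N) if α ⇒* ε)).

S → x: PREDICT = { 'x' }
  'x' is in predict set, so this production goes in M[S, 'x']

M[S, 'x'] = S → x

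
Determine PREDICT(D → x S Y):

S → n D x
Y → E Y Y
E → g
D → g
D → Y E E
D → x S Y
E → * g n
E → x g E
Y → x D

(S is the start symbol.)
PREDICT(D → x S Y) = (FIRST(RHS) \ {ε}) ∪ (FOLLOW(D) if ε ∈ FIRST(RHS), i.e. RHS ⇒* ε)
FIRST(x S Y) = { 'x' }
ε ∉ FIRST(x S Y), so FOLLOW(D) is not added.
PREDICT(D → x S Y) = { 'x' }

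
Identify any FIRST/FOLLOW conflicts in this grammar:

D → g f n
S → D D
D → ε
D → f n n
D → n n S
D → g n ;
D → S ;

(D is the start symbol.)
Yes. D → g f n with FOLLOW(D) on { 'g' }; D → f n n with FOLLOW(D) on { 'f' }; D → n n S with FOLLOW(D) on { 'n' }; D → g n ';' with FOLLOW(D) on { 'g' }; D → S ';' with FOLLOW(D) on { ';', 'f', 'g', 'n' }

Nullable non-terminals: D, S.
FIRST sets used below: FIRST(S) = { ';', 'f', 'g', 'n', ε }

D: nullable alternative(s) D → ε; FOLLOW(D) = { $, ';', 'f', 'g', 'n' }
  D → g f n: FIRST \ {ε} = { 'g' } — overlaps FOLLOW(D) on { 'g' }: CONFLICT
  D → ε: FIRST \ {ε} = { } — this is the only nullable alternative, skip
  D → f n n: FIRST \ {ε} = { 'f' } — overlaps FOLLOW(D) on { 'f' }: CONFLICT
  D → n n S: FIRST \ {ε} = { 'n' } — overlaps FOLLOW(D) on { 'n' }: CONFLICT
  D → g n ;: FIRST \ {ε} = { 'g' } — overlaps FOLLOW(D) on { 'g' }: CONFLICT
  D → S ;: FIRST \ {ε} = { ';', 'f', 'g', 'n' } — overlaps FOLLOW(D) on { ';', 'f', 'g', 'n' }: CONFLICT
S has a nullable alternative but only one production, so nothing to check.

So the grammar has 5 FIRST/FOLLOW conflicts (marked CONFLICT above).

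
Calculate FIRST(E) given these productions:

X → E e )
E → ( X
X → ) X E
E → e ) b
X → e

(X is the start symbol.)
From E → ( X:
  - '(' is a terminal: add '(' and stop
From E → e ) b:
  - e is a terminal: add 'e' and stop

Collecting: FIRST(E) = { '(', 'e' }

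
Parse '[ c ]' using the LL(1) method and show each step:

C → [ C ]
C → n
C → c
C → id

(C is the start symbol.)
LL(1) parsing maintains a stack (initially the start symbol over $) and the input. At each step: if the stack top is a terminal, match it against the current input token; if it is a non-terminal N, replace it with the RHS of M[N, lookahead] (the unique production whose predict set contains the lookahead).

Stack is shown with the top on the left.

Stack    Input    Action
------------------------
C $      [ c ] $  output C → [ C ]
[ C ] $  [ c ] $  match '['
C ] $    c ] $    output C → c
c ] $    c ] $    match 'c'
] $      ] $      match ']'
$        $        accept

The string is accepted.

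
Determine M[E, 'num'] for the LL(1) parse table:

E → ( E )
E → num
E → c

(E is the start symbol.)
To find M[E, 'num'], we find productions for E where 'num' is in the predict set (PREDICT(N → α) = (FIRST(α) \ {ε}) ∪ (FOLLOW(N) if α ⇒* ε)).

E → ( E ): PREDICT = { '(' }
E → num: PREDICT = { 'num' }
  'num' is in predict set, so this production goes in M[E, 'num']
E → c: PREDICT = { 'c' }

M[E, 'num'] = E → num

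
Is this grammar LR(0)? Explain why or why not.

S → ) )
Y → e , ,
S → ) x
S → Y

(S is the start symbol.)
A grammar is LR(0) if no state in the canonical LR(0) collection has:
  - both a shift item (dot before a terminal) and a complete item (shift-reduce conflict), or
  - two or more complete items (reduce-reduce conflict; the accept item [S' → S .] counts as a complete item here).

Augment with S' → S and build the canonical LR(0) collection (I0 = CLOSURE({[S' → . S]}), then GOTO on every symbol after a dot until no new states appear). It has 9 states:
  I0: { [S → . ) )], [S → . ) x], [S → . Y], [S' → . S], [Y → . e , ,] }  — shift
  I1: { [S → ) . )], [S → ) . x] }  — shift
  I2: { [S' → S .] }  — accept
  I3: { [S → Y .] }  — reduce
  I4: { [Y → e . , ,] }  — shift
  I5: { [Y → e , . ,] }  — shift
  I6: { [Y → e , , .] }  — reduce
  I7: { [S → ) ) .] }  — reduce
  I8: { [S → ) x .] }  — reduce

Every state is either a pure shift/goto state or contains exactly one complete item and nothing to shift — no conflicts. The grammar is LR(0).

Answer: Yes, the grammar is LR(0)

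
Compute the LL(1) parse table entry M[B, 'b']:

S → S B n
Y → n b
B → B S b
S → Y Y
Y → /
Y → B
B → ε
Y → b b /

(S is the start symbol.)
B → B S b, B → ε

To find M[B, 'b'], we find productions for B where 'b' is in the predict set (PREDICT(N → α) = (FIRST(α) \ {ε}) ∪ (FOLLOW(N) if α ⇒* ε)).

Relevant sets:
  FIRST(B) = { '/', 'b', 'n', ε }
  FIRST(S) = { '/', 'b', 'n', ε }
  FOLLOW(B) = { $, '/', 'b', 'n' }

B → B S b: PREDICT = { '/', 'b', 'n' }
  'b' is in predict set, so this production goes in M[B, 'b']
B → ε: PREDICT = { $, '/', 'b', 'n' }
  'b' is in predict set, so this production goes in M[B, 'b']

M[B, 'b'] = B → B S b, B → ε  (a multiply-defined cell — the grammar is not LL(1))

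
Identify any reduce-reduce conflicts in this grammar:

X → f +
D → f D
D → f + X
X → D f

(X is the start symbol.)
No reduce-reduce conflicts

Augment with X' → X and build the canonical LR(0) collection (I0 = CLOSURE({[X' → . X]}), then GOTO on every symbol after a dot until no new states appear). It has 10 states:
  I0: { [D → . f + X], [D → . f D], [X → . D f], [X → . f +], [X' → . X] }  — shift
  I1: { [X → D . f] }  — shift
  I2: { [X' → X .] }  — accept
  I3: { [D → . f + X], [D → . f D], [D → f . + X], [D → f . D], [X → f . +] }  — shift
  I4: { [D → . f + X], [D → . f D], [D → f + . X], [X → . D f], [X → . f +], [X → f + .] }  — shift, reduce
  I5: { [D → f D .] }  — reduce
  I6: { [D → . f + X], [D → . f D], [D → f . + X], [D → f . D] }  — shift
  I7: { [D → . f + X], [D → . f D], [D → f + . X], [X → . D f], [X → . f +] }  — shift
  I8: { [D → f + X .] }  — reduce
  I9: { [X → D f .] }  — reduce

No state contains more than one complete item.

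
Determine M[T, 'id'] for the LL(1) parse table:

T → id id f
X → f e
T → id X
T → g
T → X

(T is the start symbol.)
T → id id f, T → id X

To find M[T, 'id'], we find productions for T where 'id' is in the predict set (PREDICT(N → α) = (FIRST(α) \ {ε}) ∪ (FOLLOW(N) if α ⇒* ε)).

Relevant sets:
  FIRST(X) = { 'f' }

T → id id f: PREDICT = { 'id' }
  'id' is in predict set, so this production goes in M[T, 'id']
T → id X: PREDICT = { 'id' }
  'id' is in predict set, so this production goes in M[T, 'id']
T → g: PREDICT = { 'g' }
T → X: PREDICT = { 'f' }

M[T, 'id'] = T → id id f, T → id X  (a multiply-defined cell — the grammar is not LL(1))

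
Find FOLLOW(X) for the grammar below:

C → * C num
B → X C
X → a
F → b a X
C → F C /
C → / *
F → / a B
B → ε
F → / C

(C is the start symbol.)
{ '*', '/', 'b' }

In B → X C: X is followed by C, add FIRST(C) \ {ε} = { '*', '/', 'b' }
In F → b a X: X is at the end, add FOLLOW(F)

The FOLLOW sets referred to above (computed the same way, to a fixed point):
  FOLLOW(F) = { '*', '/', 'b' }

Taking the union: FOLLOW(X) = { '*', '/', 'b' }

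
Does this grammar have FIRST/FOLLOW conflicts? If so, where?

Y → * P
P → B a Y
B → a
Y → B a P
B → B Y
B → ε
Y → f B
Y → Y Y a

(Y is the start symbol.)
Nullable non-terminals: B.
FIRST sets used below: FIRST(B) = { '*', 'a', 'f', ε }, FIRST(Y) = { '*', 'a', 'f' }

B: nullable alternative(s) B → ε; FOLLOW(B) = { $, '*', 'a', 'f' }
  B → a: FIRST \ {ε} = { 'a' } — overlaps FOLLOW(B) on { 'a' }: CONFLICT
  B → B Y: FIRST \ {ε} = { '*', 'a', 'f' } — overlaps FOLLOW(B) on { '*', 'a', 'f' }: CONFLICT
  B → ε: FIRST \ {ε} = { } — this is the only nullable alternative, skip

P, Y have no nullable alternative, so no FIRST/FOLLOW check is needed there.

So the grammar has 2 FIRST/FOLLOW conflicts (marked CONFLICT above).

Answer: Yes. B → a with FOLLOW(B) on { 'a' }; B → B Y with FOLLOW(B) on { '*', 'a', 'f' }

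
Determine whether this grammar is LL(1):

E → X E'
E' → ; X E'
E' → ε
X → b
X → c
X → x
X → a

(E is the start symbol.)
A grammar is LL(1) if for each non-terminal N with multiple productions, the predict sets of those productions are pairwise disjoint, where PREDICT(N → α) = (FIRST(α) \ {ε}) ∪ (FOLLOW(N) if α ⇒* ε).

Relevant sets:
  FOLLOW(E') = { $ }

For E':
  PREDICT(E' → ';' X E') = { ';' }
  PREDICT(E' → ε) = { $ }
For X:
  PREDICT(X → b) = { 'b' }
  PREDICT(X → c) = { 'c' }
  PREDICT(X → x) = { 'x' }
  PREDICT(X → a) = { 'a' }
E has a single production, so nothing to check there.

All predict sets are disjoint. The grammar IS LL(1).

Answer: Yes, the grammar is LL(1).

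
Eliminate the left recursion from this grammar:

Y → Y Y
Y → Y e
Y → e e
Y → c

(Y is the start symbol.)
Y is directly left-recursive. The standard transformation for
  A → A α₁ | ... | A α_m | β₁ | ... | β_n
is
  A  → β₁ A' | ... | β_n A'
  A' → α₁ A' | ... | α_m A' | ε

Y → e e becomes Y → e e Y'
Y → c becomes Y → c Y'
Y → Y Y becomes Y' → Y Y'
Y → Y e becomes Y' → e Y'
Add Y' → ε

Resulting grammar:
Y → e e Y'
Y → c Y'
Y' → Y Y'
Y' → e Y'
Y' → ε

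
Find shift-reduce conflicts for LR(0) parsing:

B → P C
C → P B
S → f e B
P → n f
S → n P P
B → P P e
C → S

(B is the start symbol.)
A shift-reduce conflict occurs when an LR(0) state has both:
  - a complete (reduce) item [A → α .] (dot at the end), and
  - a shift item [B → β . c γ] (dot before a terminal).

Augment with B' → B and build the canonical LR(0) collection (I0 = CLOSURE({[B' → . B]}), then GOTO on every symbol after a dot until no new states appear). It has 16 states:
  I0: { [B → . P C], [B → . P P e], [B' → . B], [P → . n f] }  — shift
  I1: { [B' → B .] }  — accept
  I2: { [B → P . C], [B → P . P e], [C → . P B], [C → . S], [P → . n f], [S → . f e B], [S → . n P P] }  — shift
  I3: { [P → n . f] }  — shift
  I4: { [P → n f .] }  — reduce
  I5: { [B → P C .] }  — reduce
  I6: { [B → . P C], [B → . P P e], [B → P P . e], [C → P . B], [P → . n f] }  — shift
  I7: { [C → S .] }  — reduce
  I8: { [S → f . e B] }  — shift
  I9: { [P → . n f], [P → n . f], [S → n . P P] }  — shift
  I10: { [P → . n f], [S → n P . P] }  — shift
  I11: { [S → n P P .] }  — reduce
  I12: { [B → . P C], [B → . P P e], [P → . n f], [S → f e . B] }  — shift
  I13: { [S → f e B .] }  — reduce
  I14: { [C → P B .] }  — reduce
  I15: { [B → P P e .] }  — reduce

No state contains both a complete item and a shift item.

Answer: No shift-reduce conflicts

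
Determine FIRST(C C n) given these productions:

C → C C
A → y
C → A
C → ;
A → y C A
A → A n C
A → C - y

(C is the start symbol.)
{ ';', 'y' }

FIRST sets of the non-terminals involved (from the grammar, by fixed-point iteration):
  FIRST(C) = { ';', 'y' }

To compute FIRST(C C n), process the symbols left to right:
Symbol C is a non-terminal. Add FIRST(C) \ {ε} = { ';', 'y' }
C is not nullable (ε ∉ FIRST(C)), so stop here.
FIRST(C C n) = { ';', 'y' }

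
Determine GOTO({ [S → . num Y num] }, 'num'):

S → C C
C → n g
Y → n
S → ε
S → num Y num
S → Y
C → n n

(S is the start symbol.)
GOTO(I, 'num') = CLOSURE({ [A → αX.β] : [A → α.Xβ] ∈ I, X = 'num' })

Items with dot before 'num', with the dot advanced:
  [S → . num Y num] → [S → num . Y num]
Closure of the advanced items:
  [S → num . Y num] has the dot before Y: add [Y → . n]

GOTO = { [S → num . Y num], [Y → . n] }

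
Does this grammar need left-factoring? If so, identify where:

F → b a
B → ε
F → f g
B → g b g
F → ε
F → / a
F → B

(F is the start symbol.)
No, left-factoring is not needed

Left-factoring is needed when two productions for the same non-terminal
share a common prefix on the right-hand side.

Productions for F:
  F → b a
  F → f g
  F → ε
  F → / a
  F → B
Productions for B:
  B → ε
  B → g b g

No common prefixes found.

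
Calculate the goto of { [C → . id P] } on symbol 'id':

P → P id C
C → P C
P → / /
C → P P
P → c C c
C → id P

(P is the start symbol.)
GOTO(I, 'id') = CLOSURE({ [A → αX.β] : [A → α.Xβ] ∈ I, X = 'id' })

Items with dot before 'id', with the dot advanced:
  [C → . id P] → [C → id . P]
Closure of the advanced items:
  [C → id . P] has the dot before P: add [P → . P id C], [P → . / /], [P → . c C c]

GOTO = { [C → id . P], [P → . / /], [P → . P id C], [P → . c C c] }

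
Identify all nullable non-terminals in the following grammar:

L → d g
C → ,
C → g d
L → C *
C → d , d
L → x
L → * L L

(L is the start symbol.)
None

A non-terminal is nullable if it can derive ε (the empty string): either it has an ε-production, or it has a production whose right-hand side consists entirely of nullable non-terminals.

There are no ε-productions, so no non-terminal can derive ε.
No non-terminals are nullable.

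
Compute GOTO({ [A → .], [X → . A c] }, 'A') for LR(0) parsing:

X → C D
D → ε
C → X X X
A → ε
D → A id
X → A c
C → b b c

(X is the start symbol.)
GOTO(I, 'A') = CLOSURE({ [A → αX.β] : [A → α.Xβ] ∈ I, X = 'A' })

Items with dot before 'A', with the dot advanced:
  [X → . A c] → [X → A . c]
Closure adds nothing (no advanced item has the dot before a non-terminal).

GOTO = { [X → A . c] }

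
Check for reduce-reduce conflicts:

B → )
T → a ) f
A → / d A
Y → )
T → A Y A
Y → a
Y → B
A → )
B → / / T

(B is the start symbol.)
Augment with B' → B and build the canonical LR(0) collection (I0 = CLOSURE({[B' → . B]}), then GOTO on every symbol after a dot until no new states appear). It has 19 states:
  I0: { [B → . )], [B → . / / T], [B' → . B] }  — shift
  I1: { [B → ) .] }  — reduce
  I2: { [B → / . / T] }  — shift
  I3: { [B' → B .] }  — accept
  I4: { [A → . )], [A → . / d A], [B → / / . T], [T → . A Y A], [T → . a ) f] }  — shift
  I5: { [A → ) .] }  — reduce
  I6: { [A → / . d A] }  — shift
  I7: { [B → . )], [B → . / / T], [T → A . Y A], [Y → . )], [Y → . B], [Y → . a] }  — shift
  I8: { [B → / / T .] }  — reduce
  I9: { [T → a . ) f] }  — shift
  I10: { [T → a ) . f] }  — shift
  I11: { [T → a ) f .] }  — reduce
  I12: { [B → ) .], [Y → ) .] }  — 2 reduces
  I13: { [Y → B .] }  — reduce
  I14: { [A → . )], [A → . / d A], [T → A Y . A] }  — shift
  I15: { [Y → a .] }  — reduce
  I16: { [T → A Y A .] }  — reduce
  I17: { [A → . )], [A → . / d A], [A → / d . A] }  — shift
  I18: { [A → / d A .] }  — reduce

I12 contains complete items [B → ) .], [Y → ) .] — reduce-reduce conflict.

Answer: Yes — I12: [B → ) .] vs [Y → ) .]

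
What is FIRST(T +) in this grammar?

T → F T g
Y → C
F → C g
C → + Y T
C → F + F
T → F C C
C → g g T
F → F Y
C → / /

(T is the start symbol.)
FIRST sets of the non-terminals involved (from the grammar, by fixed-point iteration):
  FIRST(T) = { '+', '/', 'g' }

To compute FIRST(T +), process the symbols left to right:
Symbol T is a non-terminal. Add FIRST(T) \ {ε} = { '+', '/', 'g' }
T is not nullable (ε ∉ FIRST(T)), so stop here.
FIRST(T +) = { '+', '/', 'g' }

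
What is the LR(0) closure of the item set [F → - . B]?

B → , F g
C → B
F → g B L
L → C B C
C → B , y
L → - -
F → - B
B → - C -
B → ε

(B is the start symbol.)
To compute CLOSURE, for each item [A → α.Bβ] where B is a non-terminal, add [B → .γ] for all productions B → γ; repeat for the newly added items until nothing changes.

Start with: [F → - . B]
  [F → - . B] has the dot before B: add [B → . , F g], [B → . - C -], [B → .]
No further items can be added.

CLOSURE = { [B → . , F g], [B → . - C -], [B → .], [F → - . B] }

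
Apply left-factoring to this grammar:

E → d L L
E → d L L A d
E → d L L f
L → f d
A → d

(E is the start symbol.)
Left-factoring transforms A → αβ₁ | αβ₂ into A → αA' and A' → β₁ | β₂
(α is the longest common prefix among the alternatives). Repeat until
no nonterminal has two alternatives with a common prefix.

Round 1: E has alternatives sharing prefix 'd L L'. Introduce E': E → d L L E'
  Add: E' → ε
  Add: E' → A d
  Add: E' → f

No remaining common prefixes — done.

Resulting grammar:
E → d L L E'
E' → ε
E' → A d
E' → f
L → f d
A → d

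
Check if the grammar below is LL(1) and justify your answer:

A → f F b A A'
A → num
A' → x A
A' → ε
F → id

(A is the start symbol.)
A grammar is LL(1) if for each non-terminal N with multiple productions, the predict sets of those productions are pairwise disjoint, where PREDICT(N → α) = (FIRST(α) \ {ε}) ∪ (FOLLOW(N) if α ⇒* ε).

Relevant sets:
  FOLLOW(A') = { $, 'x' }

For A:
  PREDICT(A → f F b A A') = { 'f' }
  PREDICT(A → num) = { 'num' }
For A':
  PREDICT(A' → x A) = { 'x' }
  PREDICT(A' → ε) = { $, 'x' }
F has a single production, so nothing to check there.

Conflict found: Predict set conflict for A': { 'x' }
The grammar is NOT LL(1).

Answer: No. Predict set conflict for A': { 'x' }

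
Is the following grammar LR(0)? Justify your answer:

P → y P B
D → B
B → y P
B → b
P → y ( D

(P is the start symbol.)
Yes, the grammar is LR(0)

Augment with P' → P and build the canonical LR(0) collection (I0 = CLOSURE({[P' → . P]}), then GOTO on every symbol after a dot until no new states appear). It has 11 states:
  I0: { [P → . y ( D], [P → . y P B], [P' → . P] }  — shift
  I1: { [P' → P .] }  — accept
  I2: { [P → . y ( D], [P → . y P B], [P → y . ( D], [P → y . P B] }  — shift
  I3: { [B → . b], [B → . y P], [D → . B], [P → y ( . D] }  — shift
  I4: { [B → . b], [B → . y P], [P → y P . B] }  — shift
  I5: { [P → y P B .] }  — reduce
  I6: { [B → b .] }  — reduce
  I7: { [B → y . P], [P → . y ( D], [P → . y P B] }  — shift
  I8: { [B → y P .] }  — reduce
  I9: { [D → B .] }  — reduce
  I10: { [P → y ( D .] }  — reduce

Every state is either a pure shift/goto state or contains exactly one complete item and nothing to shift — no conflicts. The grammar is LR(0).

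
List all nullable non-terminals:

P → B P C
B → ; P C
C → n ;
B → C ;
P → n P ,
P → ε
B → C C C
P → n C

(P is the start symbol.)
{ 'P' }

A non-terminal is nullable if it can derive ε (the empty string): either it has an ε-production, or it has a production whose right-hand side consists entirely of nullable non-terminals.

ε-productions: P → ε
So P is immediately nullable.
No further non-terminal can be added: every production for the remaining non-terminals contains a terminal or a non-nullable non-terminal.
Nullable = { 'P' }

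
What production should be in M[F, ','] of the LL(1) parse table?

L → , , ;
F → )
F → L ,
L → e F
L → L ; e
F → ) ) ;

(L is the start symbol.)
F → L ,

To find M[F, ','], we find productions for F where ',' is in the predict set (PREDICT(N → α) = (FIRST(α) \ {ε}) ∪ (FOLLOW(N) if α ⇒* ε)).

Relevant sets:
  FIRST(L) = { ',', 'e' }

F → ): PREDICT = { ')' }
F → L ,: PREDICT = { ',', 'e' }
  ',' is in predict set, so this production goes in M[F, ',']
F → ) ) ;: PREDICT = { ')' }

M[F, ','] = F → L ,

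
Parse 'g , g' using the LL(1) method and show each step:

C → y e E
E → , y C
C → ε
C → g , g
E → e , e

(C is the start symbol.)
LL(1) parsing maintains a stack (initially the start symbol over $) and the input. At each step: if the stack top is a terminal, match it against the current input token; if it is a non-terminal N, replace it with the RHS of M[N, lookahead] (the unique production whose predict set contains the lookahead).

Stack is shown with the top on the left.

Stack    Input    Action
------------------------
C $      g , g $  output C → g , g
g , g $  g , g $  match 'g'
, g $    , g $    match ','
g $      g $      match 'g'
$        $        accept

The string is accepted.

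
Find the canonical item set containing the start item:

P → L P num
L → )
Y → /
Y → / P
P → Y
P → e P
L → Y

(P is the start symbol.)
First, augment the grammar with P' → P
I₀ = CLOSURE({ [P' → . P] }):
  [P' → . P] has the dot before P: add [P → . L P num], [P → . Y], [P → . e P]
  [P → . L P num] has the dot before L: add [L → . )], [L → . Y]
  [P → . Y] has the dot before Y: add [Y → . /], [Y → . / P]
No further items can be added.

I₀ = { [L → . )], [L → . Y], [P → . L P num], [P → . Y], [P → . e P], [P' → . P], [Y → . / P], [Y → . /] }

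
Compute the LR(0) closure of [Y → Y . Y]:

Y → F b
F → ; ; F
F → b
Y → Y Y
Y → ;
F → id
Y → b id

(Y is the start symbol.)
Start with: [Y → Y . Y]
  [Y → Y . Y] has the dot before Y: add [Y → . F b], [Y → . Y Y], [Y → . ;], [Y → . b id]
  [Y → . F b] has the dot before F: add [F → . ; ; F], [F → . b], [F → . id]
No further items can be added.

CLOSURE = { [F → . ; ; F], [F → . b], [F → . id], [Y → . ;], [Y → . F b], [Y → . Y Y], [Y → . b id], [Y → Y . Y] }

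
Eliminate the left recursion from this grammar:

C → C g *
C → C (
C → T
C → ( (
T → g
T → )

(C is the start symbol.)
C is directly left-recursive. The standard transformation for
  A → A α₁ | ... | A α_m | β₁ | ... | β_n
is
  A  → β₁ A' | ... | β_n A'
  A' → α₁ A' | ... | α_m A' | ε

C → T becomes C → T C'
C → ( ( becomes C → ( ( C'
C → C g * becomes C' → g * C'
C → C ( becomes C' → ( C'
Add C' → ε

Productions for other non-terminals are unchanged:
  T → g
  T → )

Resulting grammar:
C → T C'
C → ( ( C'
C' → g * C'
C' → ( C'
C' → ε
T → g
T → )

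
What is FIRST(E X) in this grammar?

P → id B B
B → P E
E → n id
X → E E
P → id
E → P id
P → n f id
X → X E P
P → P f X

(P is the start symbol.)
FIRST sets of the non-terminals involved (from the grammar, by fixed-point iteration):
  FIRST(E) = { 'id', 'n' }

To compute FIRST(E X), process the symbols left to right:
Symbol E is a non-terminal. Add FIRST(E) \ {ε} = { 'id', 'n' }
E is not nullable (ε ∉ FIRST(E)), so stop here.
FIRST(E X) = { 'id', 'n' }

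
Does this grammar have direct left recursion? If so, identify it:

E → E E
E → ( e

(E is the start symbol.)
Yes, E is left-recursive

E → E E: LEFT RECURSIVE (starts with E)
E → ( e: starts with '('

The grammar has direct left recursion on: E.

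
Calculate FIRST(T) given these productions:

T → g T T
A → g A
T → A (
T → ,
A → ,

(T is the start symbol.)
{ ',', 'g' }

To compute FIRST(T), examine every production with T on the left-hand side, reading each right-hand side left to right until a non-nullable symbol is reached.

FIRST sets of the other non-terminals involved (by the same procedure, iterated to a fixed point):
  FIRST(A) = { ',', 'g' }

From T → g T T:
  - g is a terminal: add 'g' and stop
From T → A (:
  - A is a non-terminal: add FIRST(A) \ {ε} = { ',', 'g' }
    A is not nullable, so stop
From T → ,:
  - ',' is a terminal: add ',' and stop

Collecting: FIRST(T) = { ',', 'g' }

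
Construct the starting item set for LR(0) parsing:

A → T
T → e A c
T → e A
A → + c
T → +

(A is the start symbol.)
First, augment the grammar with A' → A
I₀ = CLOSURE({ [A' → . A] }):
  [A' → . A] has the dot before A: add [A → . T], [A → . + c]
  [A → . T] has the dot before T: add [T → . e A c], [T → . e A], [T → . +]
No further items can be added.

I₀ = { [A → . + c], [A → . T], [A' → . A], [T → . +], [T → . e A c], [T → . e A] }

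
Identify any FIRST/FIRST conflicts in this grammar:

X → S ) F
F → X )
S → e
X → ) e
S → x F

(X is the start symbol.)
FIRST sets of the non-terminals at (or reachable through a nullable prefix from) the front of some alternative:
  FIRST(S) = { 'e', 'x' }

Productions for X:
  X → S ) F: FIRST = { 'e', 'x' }
  X → ) e: FIRST = { ')' }
Productions for S:
  S → e: FIRST = { 'e' }
  S → x F: FIRST = { 'x' }
F has only one production, so no FIRST/FIRST conflict is possible there.

All alternatives of each non-terminal have pairwise disjoint FIRST sets.

Answer: No FIRST/FIRST conflicts.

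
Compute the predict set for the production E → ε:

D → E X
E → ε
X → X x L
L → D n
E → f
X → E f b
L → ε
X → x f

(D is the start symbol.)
{ 'f', 'x' }

PREDICT(E → ε) = (FIRST(RHS) \ {ε}) ∪ (FOLLOW(E) if ε ∈ FIRST(RHS), i.e. RHS ⇒* ε)
The right-hand side is ε (FIRST(ε) = { ε }), so the predict set is FOLLOW(E) = { 'f', 'x' }
PREDICT(E → ε) = { 'f', 'x' }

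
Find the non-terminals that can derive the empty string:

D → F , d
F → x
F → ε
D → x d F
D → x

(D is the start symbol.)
ε-productions: F → ε
So F is immediately nullable.
No further non-terminal can be added: every production for the remaining non-terminals contains a terminal or a non-nullable non-terminal.
Nullable = { 'F' }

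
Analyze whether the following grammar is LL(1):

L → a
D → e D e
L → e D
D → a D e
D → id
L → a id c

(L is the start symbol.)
A grammar is LL(1) if for each non-terminal N with multiple productions, the predict sets of those productions are pairwise disjoint, where PREDICT(N → α) = (FIRST(α) \ {ε}) ∪ (FOLLOW(N) if α ⇒* ε).

For L:
  PREDICT(L → a) = { 'a' }
  PREDICT(L → e D) = { 'e' }
  PREDICT(L → a id c) = { 'a' }
For D:
  PREDICT(D → e D e) = { 'e' }
  PREDICT(D → a D e) = { 'a' }
  PREDICT(D → id) = { 'id' }

Conflict found: Predict set conflict for L: { 'a' }
The grammar is NOT LL(1).

Answer: No. Predict set conflict for L: { 'a' }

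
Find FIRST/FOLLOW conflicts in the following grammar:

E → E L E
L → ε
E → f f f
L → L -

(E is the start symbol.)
Yes. L → L '-' with FOLLOW(L) on { '-' }

Nullable non-terminals: L.
FIRST sets used below: FIRST(L) = { '-', ε }

L: nullable alternative(s) L → ε; FOLLOW(L) = { '-', 'f' }
  L → ε: FIRST \ {ε} = { } — this is the only nullable alternative, skip
  L → L -: FIRST \ {ε} = { '-' } — overlaps FOLLOW(L) on { '-' }: CONFLICT

E has no nullable alternative, so no FIRST/FOLLOW check is needed there.

So the grammar has 1 FIRST/FOLLOW conflict (marked CONFLICT above).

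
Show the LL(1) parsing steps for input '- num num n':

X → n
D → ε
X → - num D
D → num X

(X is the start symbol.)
Stack is shown with the top on the left.

Stack      Input          Action
--------------------------------
X $        - num num n $  output X → - num D
- num D $  - num num n $  match '-'
num D $    num num n $    match 'num'
D $        num n $        output D → num X
num X $    num n $        match 'num'
X $        n $            output X → n
n $        n $            match 'n'
$          $              accept

The string is accepted.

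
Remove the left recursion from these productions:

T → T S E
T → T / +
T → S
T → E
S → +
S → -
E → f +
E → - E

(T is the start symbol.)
T → S T'
T → E T'
T' → S E T'
T' → / + T'
T' → ε
S → +
S → -
E → f +
E → - E

T is directly left-recursive. The standard transformation for
  A → A α₁ | ... | A α_m | β₁ | ... | β_n
is
  A  → β₁ A' | ... | β_n A'
  A' → α₁ A' | ... | α_m A' | ε

T → S becomes T → S T'
T → E becomes T → E T'
T → T S E becomes T' → S E T'
T → T / + becomes T' → / + T'
Add T' → ε

Productions for other non-terminals are unchanged:
  S → +
  S → -
  E → f +
  E → - E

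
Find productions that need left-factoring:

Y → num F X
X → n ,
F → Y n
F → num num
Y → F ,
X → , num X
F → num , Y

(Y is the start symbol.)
Yes, F has productions with common prefix 'num'

Left-factoring is needed when two productions for the same non-terminal
share a common prefix on the right-hand side.

Productions for Y:
  Y → num F X
  Y → F ,
Productions for X:
  X → n ,
  X → , num X
Productions for F:
  F → Y n
  F → num num
  F → num , Y

Found common prefix 'num' in productions for F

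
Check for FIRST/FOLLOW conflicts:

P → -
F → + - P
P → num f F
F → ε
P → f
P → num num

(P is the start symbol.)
No FIRST/FOLLOW conflicts.

A FIRST/FOLLOW conflict occurs when a non-terminal N has a nullable alternative N → β (β ⇒* ε) and another alternative N → α with FIRST(α) ∩ FOLLOW(N) ≠ ∅: on such a lookahead the parser cannot decide between expanding α and letting N vanish via β.

Nullable non-terminals: F.

F: nullable alternative(s) F → ε; FOLLOW(F) = { $ }
  F → + - P: FIRST \ {ε} = { '+' } — disjoint from FOLLOW(F)
  F → ε: FIRST \ {ε} = { } — this is the only nullable alternative, skip

P has no nullable alternative, so no FIRST/FOLLOW check is needed there.

No FIRST/FOLLOW conflicts found.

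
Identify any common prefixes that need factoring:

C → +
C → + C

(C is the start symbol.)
Left-factoring is needed when two productions for the same non-terminal
share a common prefix on the right-hand side.

Productions for C:
  C → +
  C → + C

Found common prefix '+' in productions for C

Answer: Yes, C has productions with common prefix '+'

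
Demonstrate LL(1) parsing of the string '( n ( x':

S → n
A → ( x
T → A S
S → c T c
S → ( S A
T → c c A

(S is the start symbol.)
LL(1) parsing maintains a stack (initially the start symbol over $) and the input. At each step: if the stack top is a terminal, match it against the current input token; if it is a non-terminal N, replace it with the RHS of M[N, lookahead] (the unique production whose predict set contains the lookahead).

Stack is shown with the top on the left.

Stack    Input      Action
--------------------------
S $      ( n ( x $  output S → ( S A
( S A $  ( n ( x $  match '('
S A $    n ( x $    output S → n
n A $    n ( x $    match 'n'
A $      ( x $      output A → ( x
( x $    ( x $      match '('
x $      x $        match 'x'
$        $          accept

The string is accepted.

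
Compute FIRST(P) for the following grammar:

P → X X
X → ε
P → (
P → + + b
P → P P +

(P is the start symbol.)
To compute FIRST(P), examine every production with P on the left-hand side, reading each right-hand side left to right until a non-nullable symbol is reached.

FIRST sets of the other non-terminals involved (by the same procedure, iterated to a fixed point):
  FIRST(X) = { ε }

From P → X X:
  - X is a non-terminal: add FIRST(X) \ {ε} = { }
    X is nullable, so continue to the next symbol
  - X is a non-terminal: add FIRST(X) \ {ε} = { }
    X is nullable and nothing follows, so the whole right-hand side can vanish: ε ∈ FIRST(P)
From P → (:
  - '(' is a terminal: add '(' and stop
From P → + + b:
  - '+' is a terminal: add '+' and stop
From P → P P +:
  - P is the symbol being defined: contributes nothing new
    P is nullable, so continue to the next symbol
  - P is the symbol being defined: contributes nothing new
    P is nullable, so continue to the next symbol
  - '+' is a terminal: add '+' and stop

Collecting: FIRST(P) = { '(', '+', ε }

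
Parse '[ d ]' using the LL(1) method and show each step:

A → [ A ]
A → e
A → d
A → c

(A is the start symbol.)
Stack is shown with the top on the left.

Stack    Input    Action
------------------------
A $      [ d ] $  output A → [ A ]
[ A ] $  [ d ] $  match '['
A ] $    d ] $    output A → d
d ] $    d ] $    match 'd'
] $      ] $      match ']'
$        $        accept

The string is accepted.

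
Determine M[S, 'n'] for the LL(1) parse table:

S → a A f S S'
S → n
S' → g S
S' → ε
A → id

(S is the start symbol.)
To find M[S, 'n'], we find productions for S where 'n' is in the predict set (PREDICT(N → α) = (FIRST(α) \ {ε}) ∪ (FOLLOW(N) if α ⇒* ε)).

S → a A f S S': PREDICT = { 'a' }
S → n: PREDICT = { 'n' }
  'n' is in predict set, so this production goes in M[S, 'n']

M[S, 'n'] = S → n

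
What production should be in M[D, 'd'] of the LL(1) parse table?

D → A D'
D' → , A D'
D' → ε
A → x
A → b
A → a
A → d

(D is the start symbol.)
D → A D'

To find M[D, 'd'], we find productions for D where 'd' is in the predict set (PREDICT(N → α) = (FIRST(α) \ {ε}) ∪ (FOLLOW(N) if α ⇒* ε)).

Relevant sets:
  FIRST(A) = { 'a', 'b', 'd', 'x' }

D → A D': PREDICT = { 'a', 'b', 'd', 'x' }
  'd' is in predict set, so this production goes in M[D, 'd']

M[D, 'd'] = D → A D'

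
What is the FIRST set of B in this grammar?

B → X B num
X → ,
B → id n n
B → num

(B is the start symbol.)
To compute FIRST(B), examine every production with B on the left-hand side, reading each right-hand side left to right until a non-nullable symbol is reached.

FIRST sets of the other non-terminals involved (by the same procedure, iterated to a fixed point):
  FIRST(X) = { ',' }

From B → X B num:
  - X is a non-terminal: add FIRST(X) \ {ε} = { ',' }
    X is not nullable, so stop
From B → id n n:
  - id is a terminal: add 'id' and stop
From B → num:
  - num is a terminal: add 'num' and stop

Collecting: FIRST(B) = { ',', 'id', 'num' }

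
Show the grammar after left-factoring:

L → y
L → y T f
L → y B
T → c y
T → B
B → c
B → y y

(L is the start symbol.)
Left-factoring transforms A → αβ₁ | αβ₂ into A → αA' and A' → β₁ | β₂
(α is the longest common prefix among the alternatives). Repeat until
no nonterminal has two alternatives with a common prefix.

Round 1: L has alternatives sharing prefix 'y'. Introduce L': L → y L'
  Add: L' → ε
  Add: L' → T f
  Add: L' → B

No remaining common prefixes — done.

Resulting grammar:
L → y L'
L' → ε
L' → T f
L' → B
T → c y
T → B
B → c
B → y y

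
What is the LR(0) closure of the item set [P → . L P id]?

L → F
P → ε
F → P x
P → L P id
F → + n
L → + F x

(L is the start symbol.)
{ [F → . + n], [F → . P x], [L → . + F x], [L → . F], [P → . L P id], [P → .] }

To compute CLOSURE, for each item [A → α.Bβ] where B is a non-terminal, add [B → .γ] for all productions B → γ; repeat for the newly added items until nothing changes.

Start with: [P → . L P id]
  [P → . L P id] has the dot before L: add [L → . F], [L → . + F x]
  [L → . F] has the dot before F: add [F → . P x], [F → . + n]
  [F → . P x] has the dot before P: add [P → .]
No further items can be added.

CLOSURE = { [F → . + n], [F → . P x], [L → . + F x], [L → . F], [P → . L P id], [P → .] }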